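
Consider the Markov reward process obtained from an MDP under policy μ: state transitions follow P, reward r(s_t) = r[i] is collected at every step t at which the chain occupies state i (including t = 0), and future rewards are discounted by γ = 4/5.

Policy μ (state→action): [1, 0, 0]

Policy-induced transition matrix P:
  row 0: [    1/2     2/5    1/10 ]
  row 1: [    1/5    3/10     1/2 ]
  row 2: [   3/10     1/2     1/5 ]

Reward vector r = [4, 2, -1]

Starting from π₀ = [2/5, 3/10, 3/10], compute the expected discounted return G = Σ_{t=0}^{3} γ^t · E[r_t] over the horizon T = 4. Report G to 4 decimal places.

G = 5.5406

t=0: π = [0.4000, 0.3000, 0.3000], E[r] = 1.9000, γ^t·E[r] = 1.900000, running G = 1.900000
t=1: π = [0.3500, 0.4000, 0.2500], E[r] = 1.9500, γ^t·E[r] = 1.560000, running G = 3.460000
t=2: π = [0.3300, 0.3850, 0.2850], E[r] = 1.8050, γ^t·E[r] = 1.155200, running G = 4.615200
t=3: π = [0.3275, 0.3900, 0.2825], E[r] = 1.8075, γ^t·E[r] = 0.925440, running G = 5.540640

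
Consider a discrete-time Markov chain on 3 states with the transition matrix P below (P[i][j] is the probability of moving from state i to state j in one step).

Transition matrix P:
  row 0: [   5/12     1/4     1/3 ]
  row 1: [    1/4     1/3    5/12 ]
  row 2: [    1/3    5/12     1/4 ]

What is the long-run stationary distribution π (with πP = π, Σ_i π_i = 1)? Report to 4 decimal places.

π = [0.3333, 0.3333, 0.3333]

Balance equations π_j = Σ_i π_i·P[i][j]:
  π_0 = 5/12·π_0 + 1/4·π_1 + 1/3·π_2
  π_1 = 1/4·π_0 + 1/3·π_1 + 5/12·π_2
  normalize: π_0 + π_1 + π_2 = 1
Solving the linear system gives exactly π = [1/3, 1/3, 1/3].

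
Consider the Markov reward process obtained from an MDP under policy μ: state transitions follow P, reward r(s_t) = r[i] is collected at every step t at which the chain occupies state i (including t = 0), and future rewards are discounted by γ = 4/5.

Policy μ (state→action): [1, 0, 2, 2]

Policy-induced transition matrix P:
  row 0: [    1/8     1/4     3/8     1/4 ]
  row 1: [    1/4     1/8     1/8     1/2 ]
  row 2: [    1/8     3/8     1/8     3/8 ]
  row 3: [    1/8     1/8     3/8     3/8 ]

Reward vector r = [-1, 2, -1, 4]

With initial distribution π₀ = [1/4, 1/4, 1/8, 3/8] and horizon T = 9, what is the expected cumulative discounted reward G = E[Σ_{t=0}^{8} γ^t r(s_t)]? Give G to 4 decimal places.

G = 6.6635

t=0: π = [0.2500, 0.2500, 0.1250, 0.3750], E[r] = 1.6250, γ^t·E[r] = 1.625000, running G = 1.625000
t=1: π = [0.1563, 0.1875, 0.2813, 0.3750], E[r] = 1.4375, γ^t·E[r] = 1.150000, running G = 2.775000
t=2: π = [0.1484, 0.2148, 0.2578, 0.3789], E[r] = 1.5391, γ^t·E[r] = 0.985000, running G = 3.760000
t=3: π = [0.1519, 0.2080, 0.2568, 0.3833], E[r] = 1.5405, γ^t·E[r] = 0.788750, running G = 4.548750
t=4: π = [0.1510, 0.2082, 0.2588, 0.3820], E[r] = 1.5347, γ^t·E[r] = 0.628600, running G = 5.177350
t=5: π = [0.1510, 0.2086, 0.2583, 0.3821], E[r] = 1.5365, γ^t·E[r] = 0.503468, running G = 5.680818
t=6: π = [0.1511, 0.2084, 0.2583, 0.3822], E[r] = 1.5363, γ^t·E[r] = 0.402730, running G = 6.083548
t=7: π = [0.1511, 0.2085, 0.2583, 0.3822], E[r] = 1.5362, γ^t·E[r] = 0.322170, running G = 6.405718
t=8: π = [0.1511, 0.2085, 0.2583, 0.3822], E[r] = 1.5363, γ^t·E[r] = 0.257742, running G = 6.663459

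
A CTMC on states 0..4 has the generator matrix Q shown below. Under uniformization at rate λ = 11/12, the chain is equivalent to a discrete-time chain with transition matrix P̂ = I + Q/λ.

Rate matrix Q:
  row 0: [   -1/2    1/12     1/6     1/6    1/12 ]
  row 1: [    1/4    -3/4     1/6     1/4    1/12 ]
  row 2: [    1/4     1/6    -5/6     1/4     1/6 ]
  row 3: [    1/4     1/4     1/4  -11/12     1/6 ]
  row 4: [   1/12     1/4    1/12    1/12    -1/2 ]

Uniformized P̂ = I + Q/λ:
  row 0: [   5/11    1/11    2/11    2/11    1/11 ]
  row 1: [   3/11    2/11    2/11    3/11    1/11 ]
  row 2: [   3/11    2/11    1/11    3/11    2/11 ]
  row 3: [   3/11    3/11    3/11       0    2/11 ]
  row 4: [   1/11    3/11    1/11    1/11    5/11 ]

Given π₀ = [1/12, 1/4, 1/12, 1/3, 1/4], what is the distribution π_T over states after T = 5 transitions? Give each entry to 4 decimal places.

t=0: π = [0.0833, 0.2500, 0.0833, 0.3333, 0.2500]
t=1: π = [0.2424, 0.2273, 0.1818, 0.1288, 0.2197]
t=2: π = [0.2769, 0.1915, 0.1570, 0.1756, 0.1990]
t=3: π = [0.2869, 0.1907, 0.1654, 0.1635, 0.1935]
t=4: π = [0.2897, 0.1882, 0.1640, 0.1669, 0.1912]
t=5: π = [0.2906, 0.1880, 0.1647, 0.1661, 0.1905]

π = [0.2906, 0.1880, 0.1647, 0.1661, 0.1905]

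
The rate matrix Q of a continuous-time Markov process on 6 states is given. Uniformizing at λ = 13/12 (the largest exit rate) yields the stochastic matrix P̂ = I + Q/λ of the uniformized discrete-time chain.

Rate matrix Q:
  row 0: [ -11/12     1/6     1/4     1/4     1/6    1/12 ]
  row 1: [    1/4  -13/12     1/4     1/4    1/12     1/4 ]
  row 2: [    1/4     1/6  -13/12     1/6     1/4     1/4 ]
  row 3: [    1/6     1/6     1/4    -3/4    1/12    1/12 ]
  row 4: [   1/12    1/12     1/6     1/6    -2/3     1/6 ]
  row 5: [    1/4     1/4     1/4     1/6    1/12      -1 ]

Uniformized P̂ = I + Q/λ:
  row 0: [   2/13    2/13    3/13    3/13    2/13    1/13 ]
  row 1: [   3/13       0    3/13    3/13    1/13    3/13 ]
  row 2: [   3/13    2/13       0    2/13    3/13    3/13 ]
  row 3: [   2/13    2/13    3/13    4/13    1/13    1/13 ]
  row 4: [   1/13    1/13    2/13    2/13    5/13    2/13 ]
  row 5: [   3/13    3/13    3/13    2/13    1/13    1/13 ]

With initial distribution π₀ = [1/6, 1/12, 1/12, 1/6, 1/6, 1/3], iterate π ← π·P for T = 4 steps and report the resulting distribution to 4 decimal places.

π = [0.1752, 0.1310, 0.1767, 0.2097, 0.1698, 0.1376]

t=0: π = [0.1667, 0.0833, 0.0833, 0.1667, 0.1667, 0.3333]
t=1: π = [0.1795, 0.1538, 0.1987, 0.1987, 0.1538, 0.1154]
t=2: π = [0.1780, 0.1272, 0.1731, 0.2101, 0.1686, 0.1430]
t=3: π = [0.1750, 0.1323, 0.1779, 0.2096, 0.1691, 0.1361]
t=4: π = [0.1752, 0.1310, 0.1767, 0.2097, 0.1698, 0.1376]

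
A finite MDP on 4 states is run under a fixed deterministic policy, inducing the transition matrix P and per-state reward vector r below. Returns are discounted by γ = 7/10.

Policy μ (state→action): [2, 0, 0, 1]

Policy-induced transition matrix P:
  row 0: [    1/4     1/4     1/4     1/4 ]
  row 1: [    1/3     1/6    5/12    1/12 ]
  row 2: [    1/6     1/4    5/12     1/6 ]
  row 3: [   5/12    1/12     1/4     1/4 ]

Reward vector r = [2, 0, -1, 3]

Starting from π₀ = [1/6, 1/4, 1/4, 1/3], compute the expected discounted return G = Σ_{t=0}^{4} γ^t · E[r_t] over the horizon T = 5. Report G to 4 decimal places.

G = 2.5009

t=0: π = [0.1667, 0.2500, 0.2500, 0.3333], E[r] = 1.0833, γ^t·E[r] = 1.083333, running G = 1.083333
t=1: π = [0.3056, 0.1736, 0.3333, 0.1875], E[r] = 0.8403, γ^t·E[r] = 0.588194, running G = 1.671528
t=2: π = [0.2679, 0.2043, 0.3345, 0.1933], E[r] = 0.7813, γ^t·E[r] = 0.382813, running G = 2.054340
t=3: π = [0.2714, 0.2008, 0.3398, 0.1881], E[r] = 0.7672, γ^t·E[r] = 0.263139, running G = 2.317479
t=4: π = [0.2698, 0.2019, 0.3401, 0.1882], E[r] = 0.7641, γ^t·E[r] = 0.183460, running G = 2.500939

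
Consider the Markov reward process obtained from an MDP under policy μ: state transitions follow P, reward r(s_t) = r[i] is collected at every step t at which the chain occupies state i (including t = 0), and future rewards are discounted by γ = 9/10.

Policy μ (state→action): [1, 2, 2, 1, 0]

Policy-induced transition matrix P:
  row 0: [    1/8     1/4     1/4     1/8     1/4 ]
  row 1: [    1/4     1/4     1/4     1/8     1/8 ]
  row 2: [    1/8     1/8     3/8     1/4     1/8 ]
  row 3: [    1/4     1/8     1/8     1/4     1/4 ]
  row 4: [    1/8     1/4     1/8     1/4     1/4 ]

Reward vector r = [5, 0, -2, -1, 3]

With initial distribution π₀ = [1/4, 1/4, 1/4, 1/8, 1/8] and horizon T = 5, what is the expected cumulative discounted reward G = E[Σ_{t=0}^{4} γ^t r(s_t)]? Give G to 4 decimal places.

G = 3.4009

t=0: π = [0.2500, 0.2500, 0.2500, 0.1250, 0.1250], E[r] = 1.0000, γ^t·E[r] = 1.000000, running G = 1.000000
t=1: π = [0.1719, 0.2031, 0.2500, 0.1875, 0.1875], E[r] = 0.7344, γ^t·E[r] = 0.660938, running G = 1.660938
t=2: π = [0.1738, 0.1953, 0.2344, 0.2031, 0.1934], E[r] = 0.7773, γ^t·E[r] = 0.629648, running G = 2.290586
t=3: π = [0.1748, 0.1953, 0.2297, 0.2039, 0.1963], E[r] = 0.7996, γ^t·E[r] = 0.582880, running G = 2.873466
t=4: π = [0.1749, 0.1958, 0.2287, 0.2037, 0.1969], E[r] = 0.8040, γ^t·E[r] = 0.527475, running G = 3.400941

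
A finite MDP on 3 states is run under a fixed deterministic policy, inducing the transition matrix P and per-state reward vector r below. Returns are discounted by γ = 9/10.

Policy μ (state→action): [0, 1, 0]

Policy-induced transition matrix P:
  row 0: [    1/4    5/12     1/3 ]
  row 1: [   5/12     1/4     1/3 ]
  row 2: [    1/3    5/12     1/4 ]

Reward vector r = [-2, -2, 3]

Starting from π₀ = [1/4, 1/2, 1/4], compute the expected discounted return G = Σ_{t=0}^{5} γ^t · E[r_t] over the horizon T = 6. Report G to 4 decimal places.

t=0: π = [0.2500, 0.5000, 0.2500], E[r] = -0.7500, γ^t·E[r] = -0.750000, running G = -0.750000
t=1: π = [0.3542, 0.3333, 0.3125], E[r] = -0.4375, γ^t·E[r] = -0.393750, running G = -1.143750
t=2: π = [0.3316, 0.3611, 0.3073], E[r] = -0.4635, γ^t·E[r] = -0.375469, running G = -1.519219
t=3: π = [0.3358, 0.3565, 0.3077], E[r] = -0.4614, γ^t·E[r] = -0.336340, running G = -1.855559
t=4: π = [0.3351, 0.3573, 0.3077], E[r] = -0.4616, γ^t·E[r] = -0.302825, running G = -2.158383
t=5: π = [0.3352, 0.3571, 0.3077], E[r] = -0.4615, γ^t·E[r] = -0.272533, running G = -2.430916

G = -2.4309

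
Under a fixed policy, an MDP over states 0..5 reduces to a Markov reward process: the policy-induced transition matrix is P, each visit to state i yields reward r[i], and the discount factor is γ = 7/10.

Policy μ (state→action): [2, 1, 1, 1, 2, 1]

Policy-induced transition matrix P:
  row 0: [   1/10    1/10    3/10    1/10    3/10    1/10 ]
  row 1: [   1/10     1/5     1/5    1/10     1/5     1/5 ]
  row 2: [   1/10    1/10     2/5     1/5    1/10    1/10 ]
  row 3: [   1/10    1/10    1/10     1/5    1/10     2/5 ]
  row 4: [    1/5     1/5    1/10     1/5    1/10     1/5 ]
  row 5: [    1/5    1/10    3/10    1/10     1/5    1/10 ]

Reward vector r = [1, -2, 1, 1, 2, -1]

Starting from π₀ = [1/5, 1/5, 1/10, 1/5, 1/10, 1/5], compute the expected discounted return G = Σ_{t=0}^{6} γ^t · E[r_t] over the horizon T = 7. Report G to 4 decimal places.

G = 0.9575

t=0: π = [0.2000, 0.2000, 0.1000, 0.2000, 0.1000, 0.2000], E[r] = 0.1000, γ^t·E[r] = 0.100000, running G = 0.100000
t=1: π = [0.1300, 0.1300, 0.2300, 0.1400, 0.1800, 0.1900], E[r] = 0.4100, γ^t·E[r] = 0.287000, running G = 0.387000
t=2: π = [0.1370, 0.1310, 0.2460, 0.1550, 0.1580, 0.1730], E[r] = 0.4190, γ^t·E[r] = 0.205310, running G = 0.592310
t=3: π = [0.1331, 0.1289, 0.2489, 0.1559, 0.1578, 0.1754], E[r] = 0.4203, γ^t·E[r] = 0.144163, running G = 0.736473
t=4: π = [0.1333, 0.1287, 0.2493, 0.1563, 0.1571, 0.1754], E[r] = 0.4202, γ^t·E[r] = 0.100880, running G = 0.837353
t=5: π = [0.1332, 0.1286, 0.2494, 0.1563, 0.1571, 0.1755], E[r] = 0.4205, γ^t·E[r] = 0.070667, running G = 0.908020
t=6: π = [0.1333, 0.1286, 0.2494, 0.1563, 0.1571, 0.1754], E[r] = 0.4205, γ^t·E[r] = 0.049468, running G = 0.957488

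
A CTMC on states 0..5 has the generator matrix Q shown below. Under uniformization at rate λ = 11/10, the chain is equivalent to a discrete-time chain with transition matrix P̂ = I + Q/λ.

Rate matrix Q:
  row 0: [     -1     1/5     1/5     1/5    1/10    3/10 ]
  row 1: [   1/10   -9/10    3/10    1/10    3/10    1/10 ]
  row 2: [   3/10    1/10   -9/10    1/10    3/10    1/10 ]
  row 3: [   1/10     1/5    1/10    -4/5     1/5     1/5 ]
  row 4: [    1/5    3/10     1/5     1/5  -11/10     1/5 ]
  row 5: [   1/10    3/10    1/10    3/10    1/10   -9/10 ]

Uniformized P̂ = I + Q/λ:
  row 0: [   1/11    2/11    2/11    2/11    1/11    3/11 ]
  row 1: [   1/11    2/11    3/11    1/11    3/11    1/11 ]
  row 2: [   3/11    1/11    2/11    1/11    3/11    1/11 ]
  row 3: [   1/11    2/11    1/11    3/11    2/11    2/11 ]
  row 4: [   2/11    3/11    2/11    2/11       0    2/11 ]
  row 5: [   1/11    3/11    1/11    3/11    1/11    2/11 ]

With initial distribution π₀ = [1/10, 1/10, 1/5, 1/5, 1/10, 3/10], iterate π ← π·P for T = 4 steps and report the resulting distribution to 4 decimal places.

π = [0.1360, 0.1956, 0.1686, 0.1797, 0.1590, 0.1610]

t=0: π = [0.1000, 0.1000, 0.2000, 0.2000, 0.1000, 0.3000]
t=1: π = [0.1364, 0.2000, 0.1455, 0.2000, 0.1545, 0.1636]
t=2: π = [0.1314, 0.1975, 0.1669, 0.1835, 0.1579, 0.1628]
t=3: π = [0.1356, 0.1958, 0.1683, 0.1802, 0.1595, 0.1606]
t=4: π = [0.1360, 0.1956, 0.1686, 0.1797, 0.1590, 0.1610]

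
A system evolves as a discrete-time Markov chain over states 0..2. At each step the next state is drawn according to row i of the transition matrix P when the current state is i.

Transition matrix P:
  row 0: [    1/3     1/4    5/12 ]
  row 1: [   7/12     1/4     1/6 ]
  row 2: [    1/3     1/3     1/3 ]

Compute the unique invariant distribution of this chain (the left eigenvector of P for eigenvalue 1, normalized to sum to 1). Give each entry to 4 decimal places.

π = [0.4025, 0.2767, 0.3208]

Balance equations π_j = Σ_i π_i·P[i][j]:
  π_0 = 1/3·π_0 + 7/12·π_1 + 1/3·π_2
  π_1 = 1/4·π_0 + 1/4·π_1 + 1/3·π_2
  normalize: π_0 + π_1 + π_2 = 1
Solving the linear system gives exactly π = [64/159, 44/159, 17/53].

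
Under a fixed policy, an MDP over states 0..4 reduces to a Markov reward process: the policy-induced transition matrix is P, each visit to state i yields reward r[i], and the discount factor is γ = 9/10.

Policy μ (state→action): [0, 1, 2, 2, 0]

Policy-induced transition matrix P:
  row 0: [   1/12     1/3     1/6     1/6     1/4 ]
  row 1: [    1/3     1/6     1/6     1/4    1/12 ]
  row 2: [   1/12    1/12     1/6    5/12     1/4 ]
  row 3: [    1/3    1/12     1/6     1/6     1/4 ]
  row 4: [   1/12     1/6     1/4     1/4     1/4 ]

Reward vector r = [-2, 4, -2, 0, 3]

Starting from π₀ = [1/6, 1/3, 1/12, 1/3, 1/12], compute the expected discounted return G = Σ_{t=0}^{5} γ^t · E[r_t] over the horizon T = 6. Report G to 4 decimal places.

G = 3.0742

t=0: π = [0.1667, 0.3333, 0.0833, 0.3333, 0.0833], E[r] = 1.0833, γ^t·E[r] = 1.083333, running G = 1.083333
t=1: π = [0.2500, 0.1597, 0.1736, 0.2222, 0.1944], E[r] = 0.3750, γ^t·E[r] = 0.337500, running G = 1.420833
t=2: π = [0.1788, 0.1753, 0.1829, 0.2396, 0.2234], E[r] = 0.6481, γ^t·E[r] = 0.525000, running G = 1.945833
t=3: π = [0.1871, 0.1613, 0.1853, 0.2456, 0.2208], E[r] = 0.5627, γ^t·E[r] = 0.410203, running G = 2.356036
t=4: π = [0.1851, 0.1619, 0.1851, 0.2448, 0.2231], E[r] = 0.5769, γ^t·E[r] = 0.378490, running G = 2.734527
t=5: π = [0.1850, 0.1617, 0.1853, 0.2450, 0.2230], E[r] = 0.5752, γ^t·E[r] = 0.339652, running G = 3.074179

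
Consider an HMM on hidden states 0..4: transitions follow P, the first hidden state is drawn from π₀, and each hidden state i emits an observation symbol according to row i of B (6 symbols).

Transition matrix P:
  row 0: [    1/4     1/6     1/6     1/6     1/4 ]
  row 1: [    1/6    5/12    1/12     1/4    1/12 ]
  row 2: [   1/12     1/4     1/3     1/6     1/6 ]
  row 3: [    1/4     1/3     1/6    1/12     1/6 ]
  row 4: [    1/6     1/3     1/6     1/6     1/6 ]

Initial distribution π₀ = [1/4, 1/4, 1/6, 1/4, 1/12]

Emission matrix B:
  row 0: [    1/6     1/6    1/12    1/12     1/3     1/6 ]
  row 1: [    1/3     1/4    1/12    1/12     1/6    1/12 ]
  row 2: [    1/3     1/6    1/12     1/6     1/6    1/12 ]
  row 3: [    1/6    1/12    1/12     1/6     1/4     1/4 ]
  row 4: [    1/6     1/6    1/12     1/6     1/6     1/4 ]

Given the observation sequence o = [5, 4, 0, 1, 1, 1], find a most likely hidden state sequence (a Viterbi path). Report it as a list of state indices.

path = [3, 1, 1, 1, 1, 1]

t=0: δ = [4.167e-02, 2.083e-02, 1.389e-02, 6.250e-02, 2.083e-02]  (obs o_0=5)
t=1: δ = [5.208e-03, 3.472e-03, 1.736e-03, 1.736e-03, 1.736e-03]  ψ = [3, 3, 3, 0, 0]  (obs o_1=4)
t=2: δ = [2.170e-04, 4.823e-04, 2.894e-04, 1.447e-04, 2.170e-04]  ψ = [0, 1, 0, 0, 0]  (obs o_2=0)
t=3: δ = [1.340e-05, 5.023e-05, 1.608e-05, 1.005e-05, 9.042e-06]  ψ = [1, 1, 2, 1, 0]  (obs o_3=1)
t=4: δ = [1.395e-06, 5.233e-06, 8.931e-07, 1.047e-06, 6.977e-07]  ψ = [1, 1, 2, 1, 1]  (obs o_4=1)
t=5: δ = [1.454e-07, 5.451e-07, 7.268e-08, 1.090e-07, 7.268e-08]  ψ = [1, 1, 1, 1, 1]  (obs o_5=1)
backtrack: best end state = 1; path = [3, 1, 1, 1, 1, 1]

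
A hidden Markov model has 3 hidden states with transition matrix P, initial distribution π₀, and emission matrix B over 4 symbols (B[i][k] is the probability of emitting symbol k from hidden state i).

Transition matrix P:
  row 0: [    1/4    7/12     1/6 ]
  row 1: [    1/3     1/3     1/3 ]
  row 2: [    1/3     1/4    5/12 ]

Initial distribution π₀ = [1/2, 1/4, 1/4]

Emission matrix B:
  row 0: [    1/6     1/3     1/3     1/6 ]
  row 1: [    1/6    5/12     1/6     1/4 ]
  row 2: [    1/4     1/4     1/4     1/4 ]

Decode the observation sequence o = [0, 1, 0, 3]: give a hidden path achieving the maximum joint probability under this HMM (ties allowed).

t=0: δ = [8.333e-02, 4.167e-02, 6.250e-02]  (obs o_0=0)
t=1: δ = [6.944e-03, 2.025e-02, 6.510e-03]  ψ = [0, 0, 2]  (obs o_1=1)
t=2: δ = [1.125e-03, 1.125e-03, 1.688e-03]  ψ = [1, 1, 1]  (obs o_2=0)
t=3: δ = [9.377e-05, 1.641e-04, 1.758e-04]  ψ = [2, 0, 2]  (obs o_3=3)
backtrack: best end state = 2; path = [0, 1, 2, 2]

path = [0, 1, 2, 2]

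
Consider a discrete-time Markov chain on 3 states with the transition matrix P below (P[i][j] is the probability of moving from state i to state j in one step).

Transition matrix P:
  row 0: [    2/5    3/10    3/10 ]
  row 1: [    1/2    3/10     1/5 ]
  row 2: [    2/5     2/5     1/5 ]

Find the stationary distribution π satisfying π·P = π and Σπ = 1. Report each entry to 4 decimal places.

π = [0.4324, 0.3243, 0.2432]

Balance equations π_j = Σ_i π_i·P[i][j]:
  π_0 = 2/5·π_0 + 1/2·π_1 + 2/5·π_2
  π_1 = 3/10·π_0 + 3/10·π_1 + 2/5·π_2
  normalize: π_0 + π_1 + π_2 = 1
Solving the linear system gives exactly π = [16/37, 12/37, 9/37].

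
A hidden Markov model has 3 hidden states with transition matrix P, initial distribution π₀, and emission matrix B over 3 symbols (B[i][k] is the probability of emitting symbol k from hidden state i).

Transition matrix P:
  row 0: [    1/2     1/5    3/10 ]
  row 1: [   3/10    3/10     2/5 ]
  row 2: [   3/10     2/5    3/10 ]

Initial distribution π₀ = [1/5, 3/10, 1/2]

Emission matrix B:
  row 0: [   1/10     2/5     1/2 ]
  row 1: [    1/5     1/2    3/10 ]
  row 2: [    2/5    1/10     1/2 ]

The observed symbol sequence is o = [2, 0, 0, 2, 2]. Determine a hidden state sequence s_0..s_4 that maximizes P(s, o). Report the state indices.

t=0: δ = [1.000e-01, 9.000e-02, 2.500e-01]  (obs o_0=2)
t=1: δ = [7.500e-03, 2.000e-02, 3.000e-02]  ψ = [2, 2, 2]  (obs o_1=0)
t=2: δ = [9.000e-04, 2.400e-03, 3.600e-03]  ψ = [2, 2, 2]  (obs o_2=0)
t=3: δ = [5.400e-04, 4.320e-04, 5.400e-04]  ψ = [2, 2, 2]  (obs o_3=2)
t=4: δ = [1.350e-04, 6.480e-05, 8.640e-05]  ψ = [0, 2, 1]  (obs o_4=2)
backtrack: best end state = 0; path = [2, 2, 2, 0, 0]

path = [2, 2, 2, 0, 0]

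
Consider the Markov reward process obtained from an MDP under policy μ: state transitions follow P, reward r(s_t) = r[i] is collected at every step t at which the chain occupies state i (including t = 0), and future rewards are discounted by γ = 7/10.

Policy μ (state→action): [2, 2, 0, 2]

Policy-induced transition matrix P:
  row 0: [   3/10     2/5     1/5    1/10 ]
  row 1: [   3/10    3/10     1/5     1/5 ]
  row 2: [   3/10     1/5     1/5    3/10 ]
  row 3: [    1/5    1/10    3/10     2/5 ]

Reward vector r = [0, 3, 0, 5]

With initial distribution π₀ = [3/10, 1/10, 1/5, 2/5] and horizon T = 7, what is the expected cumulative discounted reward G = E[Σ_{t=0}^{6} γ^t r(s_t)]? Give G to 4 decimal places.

t=0: π = [0.3000, 0.1000, 0.2000, 0.4000], E[r] = 2.3000, γ^t·E[r] = 2.300000, running G = 2.300000
t=1: π = [0.2600, 0.2300, 0.2400, 0.2700], E[r] = 2.0400, γ^t·E[r] = 1.428000, running G = 3.728000
t=2: π = [0.2730, 0.2480, 0.2270, 0.2520], E[r] = 2.0040, γ^t·E[r] = 0.981960, running G = 4.709960
t=3: π = [0.2748, 0.2542, 0.2252, 0.2458], E[r] = 1.9916, γ^t·E[r] = 0.683119, running G = 5.393079
t=4: π = [0.2754, 0.2558, 0.2246, 0.2442], E[r] = 1.9884, γ^t·E[r] = 0.477415, running G = 5.870494
t=5: π = [0.2756, 0.2562, 0.2244, 0.2438], E[r] = 1.9875, γ^t·E[r] = 0.334041, running G = 6.204535
t=6: π = [0.2756, 0.2564, 0.2244, 0.2436], E[r] = 1.9873, γ^t·E[r] = 0.233800, running G = 6.438335

G = 6.4383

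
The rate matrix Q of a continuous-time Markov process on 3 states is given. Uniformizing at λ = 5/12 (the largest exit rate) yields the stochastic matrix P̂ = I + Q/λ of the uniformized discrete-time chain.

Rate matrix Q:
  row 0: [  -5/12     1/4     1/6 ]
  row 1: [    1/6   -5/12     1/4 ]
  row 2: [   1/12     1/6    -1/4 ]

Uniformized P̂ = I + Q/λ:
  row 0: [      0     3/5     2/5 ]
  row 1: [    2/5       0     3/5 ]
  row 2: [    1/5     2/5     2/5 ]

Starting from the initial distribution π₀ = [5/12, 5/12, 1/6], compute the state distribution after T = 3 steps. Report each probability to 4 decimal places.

t=0: π = [0.4167, 0.4167, 0.1667]
t=1: π = [0.2000, 0.3167, 0.4833]
t=2: π = [0.2233, 0.3133, 0.4633]
t=3: π = [0.2180, 0.3193, 0.4627]

π = [0.2180, 0.3193, 0.4627]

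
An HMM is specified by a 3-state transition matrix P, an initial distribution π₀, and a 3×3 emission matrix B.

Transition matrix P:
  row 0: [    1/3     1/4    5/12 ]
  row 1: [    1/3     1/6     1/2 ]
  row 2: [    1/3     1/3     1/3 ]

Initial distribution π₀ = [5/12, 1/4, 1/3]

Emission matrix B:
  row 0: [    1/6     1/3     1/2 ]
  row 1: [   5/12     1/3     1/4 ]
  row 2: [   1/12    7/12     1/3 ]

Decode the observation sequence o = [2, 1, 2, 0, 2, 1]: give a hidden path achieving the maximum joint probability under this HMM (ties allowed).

path = [0, 2, 0, 1, 0, 2]

t=0: δ = [2.083e-01, 6.250e-02, 1.111e-01]  (obs o_0=2)
t=1: δ = [2.315e-02, 1.736e-02, 5.064e-02]  ψ = [0, 0, 0]  (obs o_1=1)
t=2: δ = [8.439e-03, 4.220e-03, 5.626e-03]  ψ = [2, 2, 2]  (obs o_2=2)
t=3: δ = [4.689e-04, 8.791e-04, 2.930e-04]  ψ = [0, 0, 0]  (obs o_3=0)
t=4: δ = [1.465e-04, 3.663e-05, 1.465e-04]  ψ = [1, 1, 1]  (obs o_4=2)
t=5: δ = [1.628e-05, 1.628e-05, 3.561e-05]  ψ = [0, 2, 0]  (obs o_5=1)
backtrack: best end state = 2; path = [0, 2, 0, 1, 0, 2]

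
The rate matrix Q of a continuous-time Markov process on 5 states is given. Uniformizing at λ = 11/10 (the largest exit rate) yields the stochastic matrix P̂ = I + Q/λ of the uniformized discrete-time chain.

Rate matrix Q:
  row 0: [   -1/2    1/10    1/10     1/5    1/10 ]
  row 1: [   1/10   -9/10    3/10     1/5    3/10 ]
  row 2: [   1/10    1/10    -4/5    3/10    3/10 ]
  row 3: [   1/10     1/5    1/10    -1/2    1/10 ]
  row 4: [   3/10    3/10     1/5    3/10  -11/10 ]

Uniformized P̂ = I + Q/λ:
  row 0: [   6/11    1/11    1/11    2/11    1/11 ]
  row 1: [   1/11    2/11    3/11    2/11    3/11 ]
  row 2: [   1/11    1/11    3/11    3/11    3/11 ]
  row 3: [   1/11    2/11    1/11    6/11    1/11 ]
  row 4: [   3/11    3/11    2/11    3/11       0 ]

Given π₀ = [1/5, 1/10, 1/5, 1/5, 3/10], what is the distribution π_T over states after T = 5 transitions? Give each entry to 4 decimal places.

t=0: π = [0.2000, 0.1000, 0.2000, 0.2000, 0.3000]
t=1: π = [0.2364, 0.1727, 0.1727, 0.3000, 0.1182]
t=2: π = [0.2198, 0.1554, 0.1645, 0.3174, 0.1430]
t=3: π = [0.2168, 0.1599, 0.1621, 0.3252, 0.1361]
t=4: π = [0.2142, 0.1597, 0.1618, 0.3272, 0.1371]
t=5: π = [0.2132, 0.1601, 0.1618, 0.3280, 0.1369]

π = [0.2132, 0.1601, 0.1618, 0.3280, 0.1369]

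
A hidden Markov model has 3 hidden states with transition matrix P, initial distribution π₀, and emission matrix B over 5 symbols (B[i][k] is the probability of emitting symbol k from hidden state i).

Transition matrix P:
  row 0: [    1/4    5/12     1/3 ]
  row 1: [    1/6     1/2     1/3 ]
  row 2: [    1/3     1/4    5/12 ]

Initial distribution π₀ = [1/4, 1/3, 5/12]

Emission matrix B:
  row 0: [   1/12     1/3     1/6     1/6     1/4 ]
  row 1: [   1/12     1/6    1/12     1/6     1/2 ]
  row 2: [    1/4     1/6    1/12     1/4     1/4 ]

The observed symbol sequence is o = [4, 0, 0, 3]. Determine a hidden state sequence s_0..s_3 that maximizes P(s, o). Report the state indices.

t=0: δ = [6.250e-02, 1.667e-01, 1.042e-01]  (obs o_0=4)
t=1: δ = [2.894e-03, 6.944e-03, 1.389e-02]  ψ = [2, 1, 1]  (obs o_1=0)
t=2: δ = [3.858e-04, 2.894e-04, 1.447e-03]  ψ = [2, 1, 2]  (obs o_2=0)
t=3: δ = [8.038e-05, 6.028e-05, 1.507e-04]  ψ = [2, 2, 2]  (obs o_3=3)
backtrack: best end state = 2; path = [1, 2, 2, 2]

path = [1, 2, 2, 2]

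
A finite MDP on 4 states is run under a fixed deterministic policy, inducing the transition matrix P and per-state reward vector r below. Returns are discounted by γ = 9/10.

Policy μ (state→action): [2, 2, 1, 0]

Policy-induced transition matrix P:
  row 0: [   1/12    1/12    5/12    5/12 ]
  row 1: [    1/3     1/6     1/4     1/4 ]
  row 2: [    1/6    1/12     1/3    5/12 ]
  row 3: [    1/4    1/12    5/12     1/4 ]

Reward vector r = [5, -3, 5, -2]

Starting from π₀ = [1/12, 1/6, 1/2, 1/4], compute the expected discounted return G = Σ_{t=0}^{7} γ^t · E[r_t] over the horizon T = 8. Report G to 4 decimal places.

G = 10.6067

t=0: π = [0.0833, 0.1667, 0.5000, 0.2500], E[r] = 1.9167, γ^t·E[r] = 1.916667, running G = 1.916667
t=1: π = [0.2083, 0.0972, 0.3472, 0.3472], E[r] = 1.7917, γ^t·E[r] = 1.612500, running G = 3.529167
t=2: π = [0.1944, 0.0914, 0.3715, 0.3426], E[r] = 1.8704, γ^t·E[r] = 1.515000, running G = 5.044167
t=3: π = [0.1943, 0.0910, 0.3705, 0.3443], E[r] = 1.8621, γ^t·E[r] = 1.357453, running G = 6.401620
t=4: π = [0.1943, 0.0909, 0.3706, 0.3441], E[r] = 1.8639, γ^t·E[r] = 1.222879, running G = 7.624498
t=5: π = [0.1943, 0.0909, 0.3706, 0.3442], E[r] = 1.8636, γ^t·E[r] = 1.100435, running G = 8.724933
t=6: π = [0.1943, 0.0909, 0.3706, 0.3442], E[r] = 1.8636, γ^t·E[r] = 0.990416, running G = 9.715349
t=7: π = [0.1943, 0.0909, 0.3706, 0.3442], E[r] = 1.8636, γ^t·E[r] = 0.891371, running G = 10.606720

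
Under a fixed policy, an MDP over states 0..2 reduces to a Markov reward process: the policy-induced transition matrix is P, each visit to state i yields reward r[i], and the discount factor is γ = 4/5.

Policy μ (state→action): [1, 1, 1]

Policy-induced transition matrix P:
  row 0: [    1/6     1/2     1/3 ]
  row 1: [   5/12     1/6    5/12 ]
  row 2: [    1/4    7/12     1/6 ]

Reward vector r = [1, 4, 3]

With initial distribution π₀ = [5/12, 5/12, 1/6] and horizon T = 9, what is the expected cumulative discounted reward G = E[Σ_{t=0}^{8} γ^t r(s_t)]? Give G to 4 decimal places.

t=0: π = [0.4167, 0.4167, 0.1667], E[r] = 2.5833, γ^t·E[r] = 2.583333, running G = 2.583333
t=1: π = [0.2847, 0.3750, 0.3403], E[r] = 2.8056, γ^t·E[r] = 2.244444, running G = 4.827778
t=2: π = [0.2888, 0.4034, 0.3079], E[r] = 2.8258, γ^t·E[r] = 1.808519, running G = 6.636296
t=3: π = [0.2932, 0.3912, 0.3156], E[r] = 2.8049, γ^t·E[r] = 1.436099, running G = 8.072395
t=4: π = [0.2908, 0.3959, 0.3133], E[r] = 2.8144, γ^t·E[r] = 1.152762, running G = 9.225157
t=5: π = [0.2918, 0.3941, 0.3141], E[r] = 2.8106, γ^t·E[r] = 0.920990, running G = 10.146147
t=6: π = [0.2914, 0.3948, 0.3138], E[r] = 2.8120, γ^t·E[r] = 0.737159, running G = 10.883306
t=7: π = [0.2915, 0.3946, 0.3139], E[r] = 2.8115, γ^t·E[r] = 0.589618, running G = 11.472924
t=8: π = [0.2915, 0.3946, 0.3139], E[r] = 2.8117, γ^t·E[r] = 0.471727, running G = 11.944651

G = 11.9447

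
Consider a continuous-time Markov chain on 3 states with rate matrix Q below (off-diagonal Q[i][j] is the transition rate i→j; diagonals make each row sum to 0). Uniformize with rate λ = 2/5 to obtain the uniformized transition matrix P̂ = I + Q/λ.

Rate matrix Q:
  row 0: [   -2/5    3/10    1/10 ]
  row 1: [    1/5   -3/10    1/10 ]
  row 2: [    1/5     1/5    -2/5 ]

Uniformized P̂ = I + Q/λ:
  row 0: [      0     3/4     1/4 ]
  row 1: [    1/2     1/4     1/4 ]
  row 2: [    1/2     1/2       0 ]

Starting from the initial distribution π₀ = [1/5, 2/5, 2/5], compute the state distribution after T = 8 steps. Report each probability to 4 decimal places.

π = [0.3328, 0.4672, 0.2000]

t=0: π = [0.2000, 0.4000, 0.4000]
t=1: π = [0.4000, 0.4500, 0.1500]
t=2: π = [0.3000, 0.4875, 0.2125]
t=3: π = [0.3500, 0.4531, 0.1969]
t=4: π = [0.3250, 0.4742, 0.2008]
t=5: π = [0.3375, 0.4627, 0.1998]
t=6: π = [0.3313, 0.4687, 0.2000]
t=7: π = [0.3344, 0.4656, 0.2000]
t=8: π = [0.3328, 0.4672, 0.2000]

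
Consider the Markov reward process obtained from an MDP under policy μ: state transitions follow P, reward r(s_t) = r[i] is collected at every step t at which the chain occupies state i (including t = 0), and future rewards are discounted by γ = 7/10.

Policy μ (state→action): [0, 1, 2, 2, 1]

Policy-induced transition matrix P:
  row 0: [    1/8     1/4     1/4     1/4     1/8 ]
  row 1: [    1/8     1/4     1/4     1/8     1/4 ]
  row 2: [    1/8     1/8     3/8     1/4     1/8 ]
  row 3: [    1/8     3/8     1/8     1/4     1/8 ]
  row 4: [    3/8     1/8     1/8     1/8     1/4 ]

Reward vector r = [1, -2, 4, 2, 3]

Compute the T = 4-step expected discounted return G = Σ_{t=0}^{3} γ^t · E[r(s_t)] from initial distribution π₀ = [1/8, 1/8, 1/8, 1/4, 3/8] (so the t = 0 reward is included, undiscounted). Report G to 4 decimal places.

G = 4.3268

t=0: π = [0.1250, 0.1250, 0.1250, 0.2500, 0.3750], E[r] = 2.0000, γ^t·E[r] = 2.000000, running G = 2.000000
t=1: π = [0.2188, 0.2188, 0.1875, 0.1875, 0.1875], E[r] = 1.4688, γ^t·E[r] = 1.028125, running G = 3.028125
t=2: π = [0.1719, 0.2266, 0.2266, 0.1992, 0.1758], E[r] = 1.5508, γ^t·E[r] = 0.759883, running G = 3.788008
t=3: π = [0.1689, 0.2246, 0.2314, 0.1997, 0.1753], E[r] = 1.5708, γ^t·E[r] = 0.538785, running G = 4.326792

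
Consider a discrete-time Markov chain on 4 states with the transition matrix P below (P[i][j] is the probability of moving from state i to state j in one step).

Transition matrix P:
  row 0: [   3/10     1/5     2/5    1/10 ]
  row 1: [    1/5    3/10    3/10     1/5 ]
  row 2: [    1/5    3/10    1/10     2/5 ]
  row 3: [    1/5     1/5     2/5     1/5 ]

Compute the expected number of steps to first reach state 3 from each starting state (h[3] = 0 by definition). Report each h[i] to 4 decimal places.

h = [4.7200, 4.3200, 3.6000, 0.0000]

First-step conditioning: h[3] = 0; for i ≠ 3, h[i] = 1 + Σ_k P[i][k]·h[k].
  h[0] = 1 + 3/10·h[0] + 1/5·h[1] + 2/5·h[2]
  h[1] = 1 + 1/5·h[0] + 3/10·h[1] + 3/10·h[2]
  h[2] = 1 + 1/5·h[0] + 3/10·h[1] + 1/10·h[2]
Solving the 3×3 linear system over states ≠ 3 gives exactly h = [118/25, 108/25, 18/5, 0] (h[3] = 0 is the target).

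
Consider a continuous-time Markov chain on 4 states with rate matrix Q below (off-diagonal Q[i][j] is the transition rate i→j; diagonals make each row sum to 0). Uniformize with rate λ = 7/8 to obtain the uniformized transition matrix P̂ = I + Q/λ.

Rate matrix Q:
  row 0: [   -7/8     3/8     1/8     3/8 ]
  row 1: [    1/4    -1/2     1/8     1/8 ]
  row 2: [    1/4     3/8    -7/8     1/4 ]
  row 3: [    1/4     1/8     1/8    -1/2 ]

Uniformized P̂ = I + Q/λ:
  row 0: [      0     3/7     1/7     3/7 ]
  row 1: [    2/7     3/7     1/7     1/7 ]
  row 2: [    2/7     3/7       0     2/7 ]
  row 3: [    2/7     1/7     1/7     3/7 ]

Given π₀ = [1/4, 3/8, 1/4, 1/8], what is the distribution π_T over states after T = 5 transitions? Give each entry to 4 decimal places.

π = [0.2222, 0.3392, 0.1250, 0.3137]

t=0: π = [0.2500, 0.3750, 0.2500, 0.1250]
t=1: π = [0.2143, 0.3929, 0.1071, 0.2857]
t=2: π = [0.2245, 0.3469, 0.1276, 0.3010]
t=3: π = [0.2216, 0.3426, 0.1246, 0.3112]
t=4: π = [0.2224, 0.3397, 0.1251, 0.3129]
t=5: π = [0.2222, 0.3392, 0.1250, 0.3137]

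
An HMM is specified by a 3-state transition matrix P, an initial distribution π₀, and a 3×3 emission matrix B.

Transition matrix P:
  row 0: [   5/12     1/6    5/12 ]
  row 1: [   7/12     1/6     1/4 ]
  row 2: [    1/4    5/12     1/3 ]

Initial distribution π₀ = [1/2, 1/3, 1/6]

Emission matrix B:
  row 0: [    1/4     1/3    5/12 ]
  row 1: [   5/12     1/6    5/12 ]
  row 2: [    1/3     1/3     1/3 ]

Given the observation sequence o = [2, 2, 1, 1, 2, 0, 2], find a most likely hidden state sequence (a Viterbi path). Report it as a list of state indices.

t=0: δ = [2.083e-01, 1.389e-01, 5.556e-02]  (obs o_0=2)
t=1: δ = [3.617e-02, 1.447e-02, 2.894e-02]  ψ = [0, 0, 0]  (obs o_1=2)
t=2: δ = [5.023e-03, 2.009e-03, 5.023e-03]  ψ = [0, 2, 0]  (obs o_2=1)
t=3: δ = [6.977e-04, 3.489e-04, 6.977e-04]  ψ = [0, 2, 0]  (obs o_3=1)
t=4: δ = [1.211e-04, 1.211e-04, 9.690e-05]  ψ = [0, 2, 0]  (obs o_4=2)
t=5: δ = [1.766e-05, 1.682e-05, 1.682e-05]  ψ = [1, 2, 0]  (obs o_5=0)
t=6: δ = [4.089e-06, 2.921e-06, 2.453e-06]  ψ = [1, 2, 0]  (obs o_6=2)
backtrack: best end state = 0; path = [0, 0, 0, 0, 2, 1, 0]

path = [0, 0, 0, 0, 2, 1, 0]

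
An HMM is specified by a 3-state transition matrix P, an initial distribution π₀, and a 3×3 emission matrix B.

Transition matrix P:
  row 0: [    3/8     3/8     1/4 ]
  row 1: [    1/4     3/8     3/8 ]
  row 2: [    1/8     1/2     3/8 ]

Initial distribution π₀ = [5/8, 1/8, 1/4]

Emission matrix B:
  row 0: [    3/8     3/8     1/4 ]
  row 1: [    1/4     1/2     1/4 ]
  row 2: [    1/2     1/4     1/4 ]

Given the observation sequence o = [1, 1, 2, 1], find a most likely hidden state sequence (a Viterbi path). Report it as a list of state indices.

path = [0, 1, 2, 1]

t=0: δ = [2.344e-01, 6.250e-02, 6.250e-02]  (obs o_0=1)
t=1: δ = [3.296e-02, 4.395e-02, 1.465e-02]  ψ = [0, 0, 0]  (obs o_1=1)
t=2: δ = [3.090e-03, 4.120e-03, 4.120e-03]  ψ = [0, 1, 1]  (obs o_2=2)
t=3: δ = [4.345e-04, 1.030e-03, 3.862e-04]  ψ = [0, 2, 1]  (obs o_3=1)
backtrack: best end state = 1; path = [0, 1, 2, 1]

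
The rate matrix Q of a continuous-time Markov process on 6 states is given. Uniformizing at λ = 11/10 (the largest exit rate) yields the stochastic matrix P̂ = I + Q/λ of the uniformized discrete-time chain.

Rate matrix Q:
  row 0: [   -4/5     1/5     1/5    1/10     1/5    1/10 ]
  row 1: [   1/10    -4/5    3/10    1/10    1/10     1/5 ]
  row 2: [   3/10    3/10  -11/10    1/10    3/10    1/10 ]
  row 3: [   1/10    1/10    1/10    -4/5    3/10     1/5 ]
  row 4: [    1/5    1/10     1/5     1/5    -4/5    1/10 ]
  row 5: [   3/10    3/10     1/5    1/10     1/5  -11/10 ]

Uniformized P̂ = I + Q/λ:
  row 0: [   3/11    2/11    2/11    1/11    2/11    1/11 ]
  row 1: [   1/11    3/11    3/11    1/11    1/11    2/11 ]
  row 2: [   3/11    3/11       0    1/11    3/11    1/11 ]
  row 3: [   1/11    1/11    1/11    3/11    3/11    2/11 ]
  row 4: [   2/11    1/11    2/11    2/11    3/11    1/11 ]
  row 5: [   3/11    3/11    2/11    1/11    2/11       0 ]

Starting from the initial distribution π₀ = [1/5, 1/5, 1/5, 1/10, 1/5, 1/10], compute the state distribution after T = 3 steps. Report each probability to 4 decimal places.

π = [0.1944, 0.1930, 0.1582, 0.1340, 0.2098, 0.1105]

t=0: π = [0.2000, 0.2000, 0.2000, 0.1000, 0.2000, 0.1000]
t=1: π = [0.2000, 0.2000, 0.1545, 0.1273, 0.2091, 0.1091]
t=2: π = [0.1942, 0.1934, 0.1603, 0.1331, 0.2083, 0.1107]
t=3: π = [0.1944, 0.1930, 0.1582, 0.1340, 0.2098, 0.1105]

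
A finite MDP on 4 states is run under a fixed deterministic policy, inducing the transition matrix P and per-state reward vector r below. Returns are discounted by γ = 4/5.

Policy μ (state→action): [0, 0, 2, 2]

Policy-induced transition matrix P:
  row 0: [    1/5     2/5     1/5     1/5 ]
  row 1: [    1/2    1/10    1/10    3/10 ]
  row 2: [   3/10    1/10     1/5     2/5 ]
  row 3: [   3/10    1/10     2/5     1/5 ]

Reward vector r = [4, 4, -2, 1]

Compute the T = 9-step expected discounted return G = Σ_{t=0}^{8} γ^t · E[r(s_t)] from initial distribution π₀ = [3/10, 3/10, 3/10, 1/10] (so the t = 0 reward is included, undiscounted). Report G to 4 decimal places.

G = 8.0421

t=0: π = [0.3000, 0.3000, 0.3000, 0.1000], E[r] = 1.9000, γ^t·E[r] = 1.900000, running G = 1.900000
t=1: π = [0.3300, 0.1900, 0.1900, 0.2900], E[r] = 1.9900, γ^t·E[r] = 1.592000, running G = 3.492000
t=2: π = [0.3050, 0.1990, 0.2390, 0.2570], E[r] = 1.7950, γ^t·E[r] = 1.148800, running G = 4.640800
t=3: π = [0.3093, 0.1915, 0.2315, 0.2677], E[r] = 1.8079, γ^t·E[r] = 0.925645, running G = 5.566445
t=4: π = [0.3074, 0.1928, 0.2344, 0.2655], E[r] = 1.7973, γ^t·E[r] = 0.736178, running G = 6.302623
t=5: π = [0.3078, 0.1922, 0.2338, 0.2662], E[r] = 1.7987, γ^t·E[r] = 0.589386, running G = 6.892009
t=6: π = [0.3077, 0.1923, 0.2340, 0.2660], E[r] = 1.7980, γ^t·E[r] = 0.471332, running G = 7.363341
t=7: π = [0.3077, 0.1923, 0.2340, 0.2660], E[r] = 1.7981, γ^t·E[r] = 0.377093, running G = 7.740433
t=8: π = [0.3077, 0.1923, 0.2340, 0.2660], E[r] = 1.7981, γ^t·E[r] = 0.301666, running G = 8.042099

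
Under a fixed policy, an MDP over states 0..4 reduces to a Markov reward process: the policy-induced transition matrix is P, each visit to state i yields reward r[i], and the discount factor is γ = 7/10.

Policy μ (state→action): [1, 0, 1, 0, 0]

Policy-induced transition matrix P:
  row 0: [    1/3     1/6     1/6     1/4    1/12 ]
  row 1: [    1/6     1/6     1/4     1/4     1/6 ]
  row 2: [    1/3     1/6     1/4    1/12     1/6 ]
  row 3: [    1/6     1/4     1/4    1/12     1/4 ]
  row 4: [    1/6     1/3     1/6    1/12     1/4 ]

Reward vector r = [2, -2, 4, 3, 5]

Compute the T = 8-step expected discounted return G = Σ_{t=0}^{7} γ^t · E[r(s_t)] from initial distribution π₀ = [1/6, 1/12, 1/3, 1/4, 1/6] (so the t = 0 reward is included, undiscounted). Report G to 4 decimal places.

G = 7.9503

t=0: π = [0.1667, 0.0833, 0.3333, 0.2500, 0.1667], E[r] = 3.0833, γ^t·E[r] = 3.083333, running G = 3.083333
t=1: π = [0.2500, 0.2153, 0.2222, 0.1250, 0.1875], E[r] = 2.2708, γ^t·E[r] = 1.589583, running G = 4.672917
t=2: π = [0.2454, 0.2083, 0.2135, 0.1609, 0.1719], E[r] = 2.2703, γ^t·E[r] = 1.112425, running G = 5.785341
t=3: π = [0.2432, 0.2087, 0.2152, 0.1590, 0.1739], E[r] = 2.2764, γ^t·E[r] = 0.780798, running G = 6.566140
t=4: π = [0.2431, 0.2089, 0.2152, 0.1586, 0.1741], E[r] = 2.2759, γ^t·E[r] = 0.546455, running G = 7.112595
t=5: π = [0.2431, 0.2089, 0.2152, 0.1587, 0.1741], E[r] = 2.2759, γ^t·E[r] = 0.382513, running G = 7.495108
t=6: π = [0.2430, 0.2089, 0.2152, 0.1587, 0.1741], E[r] = 2.2759, γ^t·E[r] = 0.267759, running G = 7.762867
t=7: π = [0.2430, 0.2089, 0.2152, 0.1587, 0.1741], E[r] = 2.2759, γ^t·E[r] = 0.187432, running G = 7.950298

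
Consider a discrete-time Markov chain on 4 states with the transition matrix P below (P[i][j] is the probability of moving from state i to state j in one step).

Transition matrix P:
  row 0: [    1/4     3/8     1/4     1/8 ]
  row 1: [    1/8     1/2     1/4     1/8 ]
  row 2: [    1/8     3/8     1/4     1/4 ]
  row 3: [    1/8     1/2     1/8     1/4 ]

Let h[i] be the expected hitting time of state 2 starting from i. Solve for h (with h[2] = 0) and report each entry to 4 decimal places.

h = [4.3077, 4.3077, 0.0000, 4.9231]

First-step conditioning: h[2] = 0; for i ≠ 2, h[i] = 1 + Σ_k P[i][k]·h[k].
  h[0] = 1 + 1/4·h[0] + 3/8·h[1] + 1/8·h[3]
  h[1] = 1 + 1/8·h[0] + 1/2·h[1] + 1/8·h[3]
  h[3] = 1 + 1/8·h[0] + 1/2·h[1] + 1/4·h[3]
Solving the 3×3 linear system over states ≠ 2 gives exactly h = [56/13, 56/13, 0, 64/13] (h[2] = 0 is the target).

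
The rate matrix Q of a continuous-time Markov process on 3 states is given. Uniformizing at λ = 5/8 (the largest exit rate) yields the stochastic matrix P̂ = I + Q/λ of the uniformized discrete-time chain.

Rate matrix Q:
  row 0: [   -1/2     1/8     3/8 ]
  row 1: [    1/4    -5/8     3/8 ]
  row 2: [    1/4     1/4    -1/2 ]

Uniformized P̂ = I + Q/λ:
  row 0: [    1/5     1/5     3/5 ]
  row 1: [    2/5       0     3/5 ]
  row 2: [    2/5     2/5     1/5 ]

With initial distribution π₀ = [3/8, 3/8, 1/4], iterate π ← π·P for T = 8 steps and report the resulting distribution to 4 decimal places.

π = [0.3333, 0.2382, 0.4285]

t=0: π = [0.3750, 0.3750, 0.2500]
t=1: π = [0.3250, 0.1750, 0.5000]
t=2: π = [0.3350, 0.2650, 0.4000]
t=3: π = [0.3330, 0.2270, 0.4400]
t=4: π = [0.3334, 0.2426, 0.4240]
t=5: π = [0.3333, 0.2363, 0.4304]
t=6: π = [0.3333, 0.2388, 0.4278]
t=7: π = [0.3333, 0.2378, 0.4289]
t=8: π = [0.3333, 0.2382, 0.4285]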